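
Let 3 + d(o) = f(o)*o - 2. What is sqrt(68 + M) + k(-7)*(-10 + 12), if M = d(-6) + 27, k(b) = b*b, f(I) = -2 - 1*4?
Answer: 98 + 3*sqrt(14) ≈ 109.22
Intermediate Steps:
f(I) = -6 (f(I) = -2 - 4 = -6)
d(o) = -5 - 6*o (d(o) = -3 + (-6*o - 2) = -3 + (-2 - 6*o) = -5 - 6*o)
k(b) = b**2
M = 58 (M = (-5 - 6*(-6)) + 27 = (-5 + 36) + 27 = 31 + 27 = 58)
sqrt(68 + M) + k(-7)*(-10 + 12) = sqrt(68 + 58) + (-7)**2*(-10 + 12) = sqrt(126) + 49*2 = 3*sqrt(14) + 98 = 98 + 3*sqrt(14)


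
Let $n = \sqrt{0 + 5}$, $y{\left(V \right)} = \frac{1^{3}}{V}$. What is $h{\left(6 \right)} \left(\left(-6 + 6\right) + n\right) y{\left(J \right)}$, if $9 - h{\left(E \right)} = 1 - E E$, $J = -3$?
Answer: $- \frac{44 \sqrt{5}}{3} \approx -32.796$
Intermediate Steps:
$y{\left(V \right)} = \frac{1}{V}$ ($y{\left(V \right)} = 1 \frac{1}{V} = \frac{1}{V}$)
$n = \sqrt{5} \approx 2.2361$
$h{\left(E \right)} = 8 + E^{2}$ ($h{\left(E \right)} = 9 - \left(1 - E E\right) = 9 - \left(1 - E^{2}\right) = 9 + \left(-1 + E^{2}\right) = 8 + E^{2}$)
$h{\left(6 \right)} \left(\left(-6 + 6\right) + n\right) y{\left(J \right)} = \frac{\left(8 + 6^{2}\right) \left(\left(-6 + 6\right) + \sqrt{5}\right)}{-3} = \left(8 + 36\right) \left(0 + \sqrt{5}\right) \left(- \frac{1}{3}\right) = 44 \sqrt{5} \left(- \frac{1}{3}\right) = - \frac{44 \sqrt{5}}{3}$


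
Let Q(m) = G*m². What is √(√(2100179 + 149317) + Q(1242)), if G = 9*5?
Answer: √(69415380 + 6*√62486) ≈ 8331.7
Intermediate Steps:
G = 45
Q(m) = 45*m²
√(√(2100179 + 149317) + Q(1242)) = √(√(2100179 + 149317) + 45*1242²) = √(√2249496 + 45*1542564) = √(6*√62486 + 69415380) = √(69415380 + 6*√62486)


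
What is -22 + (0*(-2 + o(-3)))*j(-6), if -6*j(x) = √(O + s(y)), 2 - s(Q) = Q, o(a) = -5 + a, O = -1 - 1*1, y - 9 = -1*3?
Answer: -22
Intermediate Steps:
y = 6 (y = 9 - 1*3 = 9 - 3 = 6)
O = -2 (O = -1 - 1 = -2)
s(Q) = 2 - Q
j(x) = -I*√6/6 (j(x) = -√(-2 + (2 - 1*6))/6 = -√(-2 + (2 - 6))/6 = -√(-2 - 4)/6 = -I*√6/6)
-22 + (0*(-2 + o(-3)))*j(-6) = -22 + (0*(-2 + (-5 - 3)))*(-I*√6/6) = -22 + (0*(-2 - 8))*(-I*√6/6) = -22 + (0*(-10))*(-I*√6/6) = -22 + 0*(-I*√6/6) = -22 + 0 = -22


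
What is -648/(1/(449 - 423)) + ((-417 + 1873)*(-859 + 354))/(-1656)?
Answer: -3395626/207 ≈ -16404.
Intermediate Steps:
-648/(1/(449 - 423)) + ((-417 + 1873)*(-859 + 354))/(-1656) = -648/(1/26) + (1456*(-505))*(-1/1656) = -648/1/26 - 735280*(-1/1656) = -648*26 + 91910/207 = -16848 + 91910/207 = -3395626/207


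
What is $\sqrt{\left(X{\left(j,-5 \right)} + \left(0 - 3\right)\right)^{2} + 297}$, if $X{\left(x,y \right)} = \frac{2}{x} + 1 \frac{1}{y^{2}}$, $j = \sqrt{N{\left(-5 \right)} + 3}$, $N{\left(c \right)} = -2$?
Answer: $\frac{3 \sqrt{20689}}{25} \approx 17.26$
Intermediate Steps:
$j = 1$ ($j = \sqrt{-2 + 3} = \sqrt{1} = 1$)
$X{\left(x,y \right)} = \frac{1}{y^{2}} + \frac{2}{x}$ ($X{\left(x,y \right)} = \frac{2}{x} + 1 \frac{1}{y^{2}} = \frac{2}{x} + \frac{1}{y^{2}} = \frac{1}{y^{2}} + \frac{2}{x}$)
$\sqrt{\left(X{\left(j,-5 \right)} + \left(0 - 3\right)\right)^{2} + 297} = \sqrt{\left(\left(\frac{1}{25} + \frac{2}{1}\right) + \left(0 - 3\right)\right)^{2} + 297} = \sqrt{\left(\left(\frac{1}{25} + 2 \cdot 1\right) + \left(0 - 3\right)\right)^{2} + 297} = \sqrt{\left(\left(\frac{1}{25} + 2\right) - 3\right)^{2} + 297} = \sqrt{\left(\frac{51}{25} - 3\right)^{2} + 297} = \sqrt{\left(- \frac{24}{25}\right)^{2} + 297} = \sqrt{\frac{576}{625} + 297} = \sqrt{\frac{186201}{625}} = \frac{3 \sqrt{20689}}{25}$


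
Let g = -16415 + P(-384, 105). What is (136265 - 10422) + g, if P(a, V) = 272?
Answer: 109700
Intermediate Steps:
g = -16143 (g = -16415 + 272 = -16143)
(136265 - 10422) + g = (136265 - 10422) - 16143 = 125843 - 16143 = 109700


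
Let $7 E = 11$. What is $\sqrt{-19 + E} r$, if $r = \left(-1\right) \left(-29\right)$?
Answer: $\frac{29 i \sqrt{854}}{7} \approx 121.07 i$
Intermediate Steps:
$E = \frac{11}{7}$ ($E = \frac{1}{7} \cdot 11 = \frac{11}{7} \approx 1.5714$)
$r = 29$
$\sqrt{-19 + E} r = \sqrt{-19 + \frac{11}{7}} \cdot 29 = \sqrt{- \frac{122}{7}} \cdot 29 = \frac{i \sqrt{854}}{7} \cdot 29 = \frac{29 i \sqrt{854}}{7}$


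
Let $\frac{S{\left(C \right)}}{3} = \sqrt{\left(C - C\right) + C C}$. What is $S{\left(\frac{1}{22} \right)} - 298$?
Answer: $- \frac{6553}{22} \approx -297.86$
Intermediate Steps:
$S{\left(C \right)} = 3 \sqrt{C^{2}}$ ($S{\left(C \right)} = 3 \sqrt{\left(C - C\right) + C C} = 3 \sqrt{0 + C^{2}} = 3 \sqrt{C^{2}}$)
$S{\left(\frac{1}{22} \right)} - 298 = 3 \sqrt{\left(\frac{1}{22}\right)^{2}} - 298 = \frac{3}{22} - 298 = - \frac{6553}{22}$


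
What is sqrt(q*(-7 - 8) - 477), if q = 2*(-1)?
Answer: I*sqrt(447) ≈ 21.142*I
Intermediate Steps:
q = -2
sqrt(q*(-7 - 8) - 477) = sqrt(-2*(-7 - 8) - 477) = sqrt(-2*(-15) - 477) = sqrt(30 - 477) = sqrt(-447) = I*sqrt(447)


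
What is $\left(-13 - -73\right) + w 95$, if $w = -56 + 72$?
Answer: $1580$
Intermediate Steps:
$w = 16$
$\left(-13 - -73\right) + w 95 = \left(-13 - -73\right) + 16 \cdot 95 = \left(-13 + 73\right) + 1520 = 60 + 1520 = 1580$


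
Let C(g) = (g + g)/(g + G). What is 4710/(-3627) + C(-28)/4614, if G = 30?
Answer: -404324/309907 ≈ -1.3047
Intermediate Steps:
C(g) = 2*g/(30 + g) (C(g) = (g + g)/(g + 30) = (2*g)/(30 + g) = 2*g/(30 + g))
4710/(-3627) + C(-28)/4614 = 4710/(-3627) + (2*(-28)/(30 - 28))/4614 = 4710*(-1/3627) + (2*(-28)/2)*(1/4614) = -1570/1209 + (2*(-28)*(1/2))*(1/4614) = -1570/1209 - 28*1/4614 = -1570/1209 - 14/2307 = -404324/309907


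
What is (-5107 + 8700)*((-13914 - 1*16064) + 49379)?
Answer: 69707793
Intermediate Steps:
(-5107 + 8700)*((-13914 - 1*16064) + 49379) = 3593*((-13914 - 16064) + 49379) = 3593*(-29978 + 49379) = 3593*19401 = 69707793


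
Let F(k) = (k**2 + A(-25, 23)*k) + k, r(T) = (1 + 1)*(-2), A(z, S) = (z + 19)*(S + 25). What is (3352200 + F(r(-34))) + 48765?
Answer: 3402129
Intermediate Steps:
A(z, S) = (19 + z)*(25 + S)
r(T) = -4 (r(T) = 2*(-2) = -4)
F(k) = k**2 - 287*k (F(k) = (k**2 + (475 + 19*23 + 25*(-25) + 23*(-25))*k) + k = (k**2 + (475 + 437 - 625 - 575)*k) + k = (k**2 - 288*k) + k = k**2 - 287*k)
(3352200 + F(r(-34))) + 48765 = (3352200 - 4*(-287 - 4)) + 48765 = (3352200 - 4*(-291)) + 48765 = (3352200 + 1164) + 48765 = 3353364 + 48765 = 3402129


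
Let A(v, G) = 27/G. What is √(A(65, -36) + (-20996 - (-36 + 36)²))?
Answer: I*√83987/2 ≈ 144.9*I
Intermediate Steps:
√(A(65, -36) + (-20996 - (-36 + 36)²)) = √(27/(-36) + (-20996 - (-36 + 36)²)) = √(27*(-1/36) + (-20996 - 1*0²)) = √(-¾ + (-20996 - 1*0)) = √(-¾ + (-20996 + 0)) = √(-¾ - 20996) = √(-83987/4) = I*√83987/2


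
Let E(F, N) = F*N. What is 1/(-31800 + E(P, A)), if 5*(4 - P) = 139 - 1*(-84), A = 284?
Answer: -5/216652 ≈ -2.3078e-5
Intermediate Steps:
P = -203/5 (P = 4 - (139 - 1*(-84))/5 = 4 - (139 + 84)/5 = 4 - 1/5*223 = 4 - 223/5 = -203/5 ≈ -40.600)
1/(-31800 + E(P, A)) = 1/(-31800 - 203/5*284) = 1/(-31800 - 57652/5) = 1/(-216652/5) = -5/216652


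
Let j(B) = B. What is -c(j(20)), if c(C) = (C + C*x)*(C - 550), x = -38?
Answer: -392200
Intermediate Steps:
c(C) = -37*C*(-550 + C) (c(C) = (C + C*(-38))*(C - 550) = (C - 38*C)*(-550 + C) = (-37*C)*(-550 + C) = -37*C*(-550 + C))
-c(j(20)) = -37*20*(550 - 1*20) = -37*20*(550 - 20) = -37*20*530 = -1*392200 = -392200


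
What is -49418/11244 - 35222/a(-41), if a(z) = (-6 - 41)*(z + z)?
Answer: -146623285/10833594 ≈ -13.534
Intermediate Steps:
a(z) = -94*z
-49418/11244 - 35222/a(-41) = -49418/11244 - 35222/((-94*(-41))) = -49418*1/11244 - 35222/3854 = -24709/5622 - 35222*1/3854 = -24709/5622 - 17611/1927 = -146623285/10833594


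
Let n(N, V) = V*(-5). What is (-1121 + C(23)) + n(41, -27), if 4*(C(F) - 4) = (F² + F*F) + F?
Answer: -2847/4 ≈ -711.75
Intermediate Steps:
n(N, V) = -5*V
C(F) = 4 + F²/2 + F/4 (C(F) = 4 + ((F² + F*F) + F)/4 = 4 + ((F² + F²) + F)/4 = 4 + (2*F² + F)/4 = 4 + (F + 2*F²)/4 = 4 + (F²/2 + F/4) = 4 + F²/2 + F/4)
(-1121 + C(23)) + n(41, -27) = (-1121 + (4 + (½)*23² + (¼)*23)) - 5*(-27) = (-1121 + (4 + (½)*529 + 23/4)) + 135 = (-1121 + (4 + 529/2 + 23/4)) + 135 = (-1121 + 1097/4) + 135 = -3387/4 + 135 = -2847/4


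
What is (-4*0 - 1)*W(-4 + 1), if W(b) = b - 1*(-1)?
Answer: 2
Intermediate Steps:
W(b) = 1 + b (W(b) = b + 1 = 1 + b)
(-4*0 - 1)*W(-4 + 1) = (-4*0 - 1)*(1 + (-4 + 1)) = (0 - 1)*(1 - 3) = -1*(-2) = 2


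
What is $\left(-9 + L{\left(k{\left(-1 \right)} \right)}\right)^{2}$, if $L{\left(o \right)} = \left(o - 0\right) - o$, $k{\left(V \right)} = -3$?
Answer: $81$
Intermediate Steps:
$L{\left(o \right)} = 0$ ($L{\left(o \right)} = \left(o + 0\right) - o = o - o = 0$)
$\left(-9 + L{\left(k{\left(-1 \right)} \right)}\right)^{2} = \left(-9 + 0\right)^{2} = \left(-9\right)^{2} = 81$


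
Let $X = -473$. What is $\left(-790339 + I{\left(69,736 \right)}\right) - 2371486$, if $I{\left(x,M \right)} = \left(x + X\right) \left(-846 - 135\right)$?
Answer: $-2765501$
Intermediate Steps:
$I{\left(x,M \right)} = 464013 - 981 x$ ($I{\left(x,M \right)} = \left(x - 473\right) \left(-846 - 135\right) = \left(-473 + x\right) \left(-981\right) = 464013 - 981 x$)
$\left(-790339 + I{\left(69,736 \right)}\right) - 2371486 = \left(-790339 + \left(464013 - 67689\right)\right) - 2371486 = \left(-790339 + 396324\right) - 2371486 = -394015 - 2371486 = -2765501$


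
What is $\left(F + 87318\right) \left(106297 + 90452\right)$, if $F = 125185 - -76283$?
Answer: $56818356714$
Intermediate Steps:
$F = 201468$ ($F = 125185 + 76283 = 201468$)
$\left(F + 87318\right) \left(106297 + 90452\right) = \left(201468 + 87318\right) \left(106297 + 90452\right) = 288786 \cdot 196749 = 56818356714$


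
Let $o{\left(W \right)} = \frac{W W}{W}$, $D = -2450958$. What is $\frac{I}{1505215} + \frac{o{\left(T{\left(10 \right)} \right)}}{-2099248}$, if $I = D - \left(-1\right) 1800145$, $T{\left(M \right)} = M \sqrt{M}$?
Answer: $- \frac{650813}{1505215} - \frac{5 \sqrt{10}}{1049624} \approx -0.43239$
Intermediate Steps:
$T{\left(M \right)} = M^{\frac{3}{2}}$
$I = -650813$ ($I = -2450958 - \left(-1\right) 1800145 = -2450958 - -1800145 = -2450958 + 1800145 = -650813$)
$o{\left(W \right)} = W$ ($o{\left(W \right)} = \frac{W^{2}}{W} = W$)
$\frac{I}{1505215} + \frac{o{\left(T{\left(10 \right)} \right)}}{-2099248} = - \frac{650813}{1505215} + \frac{10^{\frac{3}{2}}}{-2099248} = \left(-650813\right) \frac{1}{1505215} + 10 \sqrt{10} \left(- \frac{1}{2099248}\right) = - \frac{650813}{1505215} - \frac{5 \sqrt{10}}{1049624}$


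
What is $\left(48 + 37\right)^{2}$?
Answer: $7225$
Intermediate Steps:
$\left(48 + 37\right)^{2} = 85^{2} = 7225$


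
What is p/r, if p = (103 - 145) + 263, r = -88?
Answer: -221/88 ≈ -2.5114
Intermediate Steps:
p = 221 (p = -42 + 263 = 221)
p/r = 221/(-88) = 221*(-1/88) = -221/88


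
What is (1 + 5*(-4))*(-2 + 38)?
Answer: -684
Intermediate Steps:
(1 + 5*(-4))*(-2 + 38) = (1 - 20)*36 = -19*36 = -684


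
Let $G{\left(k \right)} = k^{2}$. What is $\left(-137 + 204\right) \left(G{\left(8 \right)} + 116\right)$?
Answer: $12060$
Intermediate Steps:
$\left(-137 + 204\right) \left(G{\left(8 \right)} + 116\right) = \left(-137 + 204\right) \left(8^{2} + 116\right) = 67 \left(64 + 116\right) = 67 \cdot 180 = 12060$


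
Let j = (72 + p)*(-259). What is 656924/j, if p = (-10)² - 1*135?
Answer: -656924/9583 ≈ -68.551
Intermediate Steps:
p = -35 (p = 100 - 135 = -35)
j = -9583 (j = (72 - 35)*(-259) = 37*(-259) = -9583)
656924/j = 656924/(-9583) = 656924*(-1/9583) = -656924/9583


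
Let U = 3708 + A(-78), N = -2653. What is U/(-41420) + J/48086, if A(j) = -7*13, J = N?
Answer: -141907161/995861060 ≈ -0.14250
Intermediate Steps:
J = -2653
A(j) = -91
U = 3617 (U = 3708 - 91 = 3617)
U/(-41420) + J/48086 = 3617/(-41420) - 2653/48086 = 3617*(-1/41420) - 2653*1/48086 = -3617/41420 - 2653/48086 = -141907161/995861060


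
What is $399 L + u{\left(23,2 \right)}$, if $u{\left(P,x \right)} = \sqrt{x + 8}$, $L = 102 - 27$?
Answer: $29925 + \sqrt{10} \approx 29928.0$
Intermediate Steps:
$L = 75$ ($L = 102 - 27 = 75$)
$u{\left(P,x \right)} = \sqrt{8 + x}$
$399 L + u{\left(23,2 \right)} = 399 \cdot 75 + \sqrt{8 + 2} = 29925 + \sqrt{10}$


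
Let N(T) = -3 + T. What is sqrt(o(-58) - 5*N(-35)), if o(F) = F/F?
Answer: sqrt(191) ≈ 13.820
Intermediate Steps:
o(F) = 1
sqrt(o(-58) - 5*N(-35)) = sqrt(1 - 5*(-3 - 35)) = sqrt(1 - 5*(-38)) = sqrt(1 + 190) = sqrt(191)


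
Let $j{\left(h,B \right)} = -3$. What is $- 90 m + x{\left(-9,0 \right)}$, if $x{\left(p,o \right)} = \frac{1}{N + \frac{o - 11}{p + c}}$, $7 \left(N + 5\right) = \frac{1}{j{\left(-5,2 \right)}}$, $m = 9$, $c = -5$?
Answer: $- \frac{145032}{179} \approx -810.23$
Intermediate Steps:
$N = - \frac{106}{21}$ ($N = -5 + \frac{1}{7 \left(-3\right)} = -5 + \frac{1}{7} \left(- \frac{1}{3}\right) = -5 - \frac{1}{21} = - \frac{106}{21} \approx -5.0476$)
$x{\left(p,o \right)} = \frac{1}{- \frac{106}{21} + \frac{-11 + o}{-5 + p}}$ ($x{\left(p,o \right)} = \frac{1}{- \frac{106}{21} + \frac{o - 11}{p - 5}} = \frac{1}{- \frac{106}{21} + \frac{-11 + o}{-5 + p}}$)
$- 90 m + x{\left(-9,0 \right)} = \left(-90\right) 9 + \frac{21 \left(-5 - 9\right)}{299 - -954 + 21 \cdot 0} = -810 + 21 \frac{1}{299 + 954 + 0} \left(-14\right) = -810 + 21 \cdot \frac{1}{1253} \left(-14\right) = -810 - \frac{42}{179} = - \frac{145032}{179}$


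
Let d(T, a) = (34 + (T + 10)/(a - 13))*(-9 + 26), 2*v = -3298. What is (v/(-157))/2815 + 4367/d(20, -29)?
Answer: 13516654084/1750583755 ≈ 7.7212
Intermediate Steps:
v = -1649 (v = (½)*(-3298) = -1649)
d(T, a) = 578 + 17*(10 + T)/(-13 + a) (d(T, a) = (34 + (10 + T)/(-13 + a))*17 = 578 + 17*(10 + T)/(-13 + a))
(v/(-157))/2815 + 4367/d(20, -29) = -1649/(-157)/2815 + 4367/((17*(-432 + 20 + 34*(-29))/(-13 - 29))) = -1649*(-1/157)*(1/2815) + 4367/((17*(-432 + 20 - 986)/(-42))) = (1649/157)*(1/2815) + 4367/((17*(-1/42)*(-1398))) = 1649/441955 + 4367/(3961/7) = 1649/441955 + 4367*(7/3961) = 1649/441955 + 30569/3961 = 13516654084/1750583755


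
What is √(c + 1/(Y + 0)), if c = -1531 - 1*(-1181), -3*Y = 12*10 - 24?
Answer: I*√22402/8 ≈ 18.709*I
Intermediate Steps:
Y = -32 (Y = -(12*10 - 24)/3 = -(120 - 24)/3 = -⅓*96 = -32)
c = -350 (c = -1531 + 1181 = -350)
√(c + 1/(Y + 0)) = √(-350 + 1/(-32 + 0)) = √(-350 + 1/(-32)) = √(-350 - 1/32) = √(-11201/32) = I*√22402/8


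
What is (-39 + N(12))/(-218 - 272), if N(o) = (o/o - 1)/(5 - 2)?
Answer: 39/490 ≈ 0.079592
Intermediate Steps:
N(o) = 0 (N(o) = (1 - 1)/3 = 0*(⅓) = 0)
(-39 + N(12))/(-218 - 272) = (-39 + 0)/(-218 - 272) = -39/(-490) = -39*(-1/490) = 39/490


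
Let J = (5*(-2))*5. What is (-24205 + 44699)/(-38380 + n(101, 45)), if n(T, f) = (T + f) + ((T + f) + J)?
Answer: -10247/19069 ≈ -0.53736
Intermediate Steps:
J = -50 (J = -10*5 = -50)
n(T, f) = -50 + 2*T + 2*f (n(T, f) = (T + f) + ((T + f) - 50) = (T + f) + (-50 + T + f) = -50 + 2*T + 2*f)
(-24205 + 44699)/(-38380 + n(101, 45)) = (-24205 + 44699)/(-38380 + (-50 + 2*101 + 2*45)) = 20494/(-38380 + (-50 + 202 + 90)) = 20494/(-38380 + 242) = 20494/(-38138) = 20494*(-1/38138) = -10247/19069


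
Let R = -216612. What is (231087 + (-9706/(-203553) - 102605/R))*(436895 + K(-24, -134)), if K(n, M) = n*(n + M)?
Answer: 498912337838175053767/4899113604 ≈ 1.0184e+11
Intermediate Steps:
K(n, M) = n*(M + n)
(231087 + (-9706/(-203553) - 102605/R))*(436895 + K(-24, -134)) = (231087 + (-9706/(-203553) - 102605/(-216612)))*(436895 - 24*(-134 - 24)) = (231087 + (-9706*(-1/203553) - 102605*(-1/216612)))*(436895 - 24*(-158)) = (231087 + (9706/203553 + 102605/216612))*(436895 + 3792) = (231087 + 2554221293/4899113604)*440687 = (1132124019628841/4899113604)*440687 = 498912337838175053767/4899113604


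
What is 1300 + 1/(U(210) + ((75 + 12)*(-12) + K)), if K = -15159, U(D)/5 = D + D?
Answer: 18333899/14103 ≈ 1300.0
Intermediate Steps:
U(D) = 10*D (U(D) = 5*(D + D) = 5*(2*D) = 10*D)
1300 + 1/(U(210) + ((75 + 12)*(-12) + K)) = 1300 + 1/(10*210 + ((75 + 12)*(-12) - 15159)) = 1300 + 1/(2100 + (87*(-12) - 15159)) = 1300 + 1/(2100 + (-1044 - 15159)) = 1300 + 1/(2100 - 16203) = 1300 + 1/(-14103) = 1300 - 1/14103 = 18333899/14103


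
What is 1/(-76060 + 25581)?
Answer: -1/50479 ≈ -1.9810e-5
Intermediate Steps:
1/(-76060 + 25581) = 1/(-50479) = -1/50479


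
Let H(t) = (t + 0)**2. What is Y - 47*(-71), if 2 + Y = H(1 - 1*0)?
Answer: 3336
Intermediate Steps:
H(t) = t**2
Y = -1 (Y = -2 + (1 - 1*0)**2 = -2 + (1 + 0)**2 = -2 + 1**2 = -2 + 1 = -1)
Y - 47*(-71) = -1 - 47*(-71) = -1 + 3337 = 3336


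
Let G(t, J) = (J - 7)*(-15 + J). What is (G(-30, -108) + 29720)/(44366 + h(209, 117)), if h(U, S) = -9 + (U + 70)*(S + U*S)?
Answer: 43865/6899387 ≈ 0.0063578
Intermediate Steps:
h(U, S) = -9 + (70 + U)*(S + S*U)
G(t, J) = (-15 + J)*(-7 + J) (G(t, J) = (-7 + J)*(-15 + J) = (-15 + J)*(-7 + J))
(G(-30, -108) + 29720)/(44366 + h(209, 117)) = ((105 + (-108)² - 22*(-108)) + 29720)/(44366 + (-9 + 70*117 + 117*209² + 71*117*209)) = ((105 + 11664 + 2376) + 29720)/(44366 + (-9 + 8190 + 117*43681 + 1736163)) = (14145 + 29720)/(44366 + (-9 + 8190 + 5110677 + 1736163)) = 43865/(44366 + 6855021) = 43865/6899387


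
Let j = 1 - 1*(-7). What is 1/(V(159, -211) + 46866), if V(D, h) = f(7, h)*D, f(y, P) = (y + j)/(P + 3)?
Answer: 208/9745743 ≈ 2.1343e-5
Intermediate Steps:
j = 8 (j = 1 + 7 = 8)
f(y, P) = (8 + y)/(3 + P) (f(y, P) = (y + 8)/(P + 3) = (8 + y)/(3 + P))
V(D, h) = 15*D/(3 + h) (V(D, h) = ((8 + 7)/(3 + h))*D = (15/(3 + h))*D = 15*D/(3 + h))
1/(V(159, -211) + 46866) = 1/(15*159/(3 - 211) + 46866) = 1/(15*159/(-208) + 46866) = 1/(15*159*(-1/208) + 46866) = 1/(-2385/208 + 46866) = 1/(9745743/208) = 208/9745743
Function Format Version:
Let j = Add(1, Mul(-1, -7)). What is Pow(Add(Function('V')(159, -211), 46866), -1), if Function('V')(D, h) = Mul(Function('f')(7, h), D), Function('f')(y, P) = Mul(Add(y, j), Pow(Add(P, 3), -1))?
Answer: Rational(208, 9745743) ≈ 2.1343e-5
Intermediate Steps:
j = 8 (j = Add(1, 7) = 8)
Function('f')(y, P) = Mul(Pow(Add(3, P), -1), Add(8, y)) (Function('f')(y, P) = Mul(Add(y, 8), Pow(Add(P, 3), -1)) = Mul(Add(8, y), Pow(Add(3, P), -1)) = Mul(Pow(Add(3, P), -1), Add(8, y)))
Function('V')(D, h) = Mul(15, D, Pow(Add(3, h), -1)) (Function('V')(D, h) = Mul(Mul(Pow(Add(3, h), -1), Add(8, 7)), D) = Mul(Mul(Pow(Add(3, h), -1), 15), D) = Mul(Mul(15, Pow(Add(3, h), -1)), D) = Mul(15, D, Pow(Add(3, h), -1)))
Pow(Add(Function('V')(159, -211), 46866), -1) = Pow(Add(Mul(15, 159, Pow(Add(3, -211), -1)), 46866), -1) = Pow(Add(Mul(15, 159, Pow(-208, -1)), 46866), -1) = Pow(Add(Mul(15, 159, Rational(-1, 208)), 46866), -1) = Pow(Add(Rational(-2385, 208), 46866), -1) = Pow(Rational(9745743, 208), -1) = Rational(208, 9745743)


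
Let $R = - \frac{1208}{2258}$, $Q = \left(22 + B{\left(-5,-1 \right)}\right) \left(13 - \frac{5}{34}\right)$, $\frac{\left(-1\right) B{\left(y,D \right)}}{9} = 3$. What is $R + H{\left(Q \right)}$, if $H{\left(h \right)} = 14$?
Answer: $\frac{15202}{1129} \approx 13.465$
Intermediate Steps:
$B{\left(y,D \right)} = -27$ ($B{\left(y,D \right)} = \left(-9\right) 3 = -27$)
$Q = - \frac{2185}{34}$ ($Q = \left(22 - 27\right) \left(13 - \frac{5}{34}\right) = - 5 \left(13 - \frac{5}{34}\right) = \left(-5\right) \frac{437}{34} = - \frac{2185}{34} \approx -64.265$)
$R = - \frac{604}{1129}$ ($R = \left(-1208\right) \frac{1}{2258} = - \frac{604}{1129} \approx -0.53499$)
$R + H{\left(Q \right)} = - \frac{604}{1129} + 14 = \frac{15202}{1129}$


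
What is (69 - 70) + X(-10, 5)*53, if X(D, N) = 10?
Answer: 529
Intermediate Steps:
(69 - 70) + X(-10, 5)*53 = (69 - 70) + 10*53 = -1 + 530 = 529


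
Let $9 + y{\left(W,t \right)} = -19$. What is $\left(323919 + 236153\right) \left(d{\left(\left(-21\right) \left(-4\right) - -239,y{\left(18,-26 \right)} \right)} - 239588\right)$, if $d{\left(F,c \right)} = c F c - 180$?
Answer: $7540809408$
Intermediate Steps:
$y{\left(W,t \right)} = -28$ ($y{\left(W,t \right)} = -9 - 19 = -28$)
$d{\left(F,c \right)} = -180 + F c^{2}$ ($d{\left(F,c \right)} = F c c - 180 = F c^{2} - 180 = -180 + F c^{2}$)
$\left(323919 + 236153\right) \left(d{\left(\left(-21\right) \left(-4\right) - -239,y{\left(18,-26 \right)} \right)} - 239588\right) = \left(323919 + 236153\right) \left(\left(-180 + \left(\left(-21\right) \left(-4\right) - -239\right) \left(-28\right)^{2}\right) - 239588\right) = 560072 \left(\left(-180 + \left(84 + 239\right) 784\right) - 239588\right) = 560072 \left(\left(-180 + 323 \cdot 784\right) - 239588\right) = 560072 \left(\left(-180 + 253232\right) - 239588\right) = 560072 \left(253052 - 239588\right) = 560072 \cdot 13464 = 7540809408$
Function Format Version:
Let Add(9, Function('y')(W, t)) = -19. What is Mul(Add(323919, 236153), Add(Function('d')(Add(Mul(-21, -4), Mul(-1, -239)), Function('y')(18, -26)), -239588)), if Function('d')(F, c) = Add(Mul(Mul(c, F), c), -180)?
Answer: 7540809408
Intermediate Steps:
Function('y')(W, t) = -28 (Function('y')(W, t) = Add(-9, -19) = -28)
Function('d')(F, c) = Add(-180, Mul(F, Pow(c, 2))) (Function('d')(F, c) = Add(Mul(Mul(F, c), c), -180) = Add(Mul(F, Pow(c, 2)), -180) = Add(-180, Mul(F, Pow(c, 2))))
Mul(Add(323919, 236153), Add(Function('d')(Add(Mul(-21, -4), Mul(-1, -239)), Function('y')(18, -26)), -239588)) = Mul(Add(323919, 236153), Add(Add(-180, Mul(Add(Mul(-21, -4), Mul(-1, -239)), Pow(-28, 2))), -239588)) = Mul(560072, Add(Add(-180, Mul(Add(84, 239), 784)), -239588)) = Mul(560072, Add(Add(-180, Mul(323, 784)), -239588)) = Mul(560072, Add(Add(-180, 253232), -239588)) = Mul(560072, Add(253052, -239588)) = Mul(560072, 13464) = 7540809408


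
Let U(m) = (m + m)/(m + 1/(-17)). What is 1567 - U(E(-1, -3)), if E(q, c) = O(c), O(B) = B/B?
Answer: 12519/8 ≈ 1564.9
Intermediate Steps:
O(B) = 1
E(q, c) = 1
U(m) = 2*m/(-1/17 + m) (U(m) = (2*m)/(m - 1/17) = (2*m)/(-1/17 + m) = 2*m/(-1/17 + m))
1567 - U(E(-1, -3)) = 1567 - 34/(-1 + 17*1) = 1567 - 34/(-1 + 17) = 1567 - 34/16 = 1567 - 1*17/8 = 1567 - 17/8 = 12519/8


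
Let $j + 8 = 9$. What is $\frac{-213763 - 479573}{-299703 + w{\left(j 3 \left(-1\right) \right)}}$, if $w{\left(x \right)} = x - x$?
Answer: $\frac{231112}{99901} \approx 2.3134$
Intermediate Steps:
$j = 1$ ($j = -8 + 9 = 1$)
$w{\left(x \right)} = 0$
$\frac{-213763 - 479573}{-299703 + w{\left(j 3 \left(-1\right) \right)}} = \frac{-213763 - 479573}{-299703 + 0} = - \frac{693336}{-299703} = \left(-693336\right) \left(- \frac{1}{299703}\right) = \frac{231112}{99901}$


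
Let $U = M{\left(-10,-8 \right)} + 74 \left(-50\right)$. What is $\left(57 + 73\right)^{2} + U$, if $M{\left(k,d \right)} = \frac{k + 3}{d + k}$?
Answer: $\frac{237607}{18} \approx 13200.0$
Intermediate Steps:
$M{\left(k,d \right)} = \frac{3 + k}{d + k}$
$U = - \frac{66593}{18}$ ($U = \frac{3 - 10}{-8 - 10} + 74 \left(-50\right) = \frac{1}{-18} \left(-7\right) - 3700 = \left(- \frac{1}{18}\right) \left(-7\right) - 3700 = \frac{7}{18} - 3700 = - \frac{66593}{18} \approx -3699.6$)
$\left(57 + 73\right)^{2} + U = \left(57 + 73\right)^{2} - \frac{66593}{18} = 130^{2} - \frac{66593}{18} = 16900 - \frac{66593}{18} = \frac{237607}{18}$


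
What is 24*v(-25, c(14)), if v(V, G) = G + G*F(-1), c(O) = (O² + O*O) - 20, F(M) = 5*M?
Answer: -35712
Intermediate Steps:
c(O) = -20 + 2*O² (c(O) = (O² + O²) - 20 = 2*O² - 20 = -20 + 2*O²)
v(V, G) = -4*G (v(V, G) = G + G*(5*(-1)) = G + G*(-5) = G - 5*G = -4*G)
24*v(-25, c(14)) = 24*(-4*(-20 + 2*14²)) = 24*(-4*(-20 + 2*196)) = 24*(-4*(-20 + 392)) = 24*(-4*372) = 24*(-1488) = -35712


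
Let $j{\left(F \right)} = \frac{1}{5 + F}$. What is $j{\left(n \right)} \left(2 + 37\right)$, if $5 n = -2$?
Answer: $\frac{195}{23} \approx 8.4783$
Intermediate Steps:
$n = - \frac{2}{5}$ ($n = \frac{1}{5} \left(-2\right) = - \frac{2}{5} \approx -0.4$)
$j{\left(n \right)} \left(2 + 37\right) = \frac{2 + 37}{5 - \frac{2}{5}} = \frac{1}{\frac{23}{5}} \cdot 39 = \frac{5}{23} \cdot 39 = \frac{195}{23}$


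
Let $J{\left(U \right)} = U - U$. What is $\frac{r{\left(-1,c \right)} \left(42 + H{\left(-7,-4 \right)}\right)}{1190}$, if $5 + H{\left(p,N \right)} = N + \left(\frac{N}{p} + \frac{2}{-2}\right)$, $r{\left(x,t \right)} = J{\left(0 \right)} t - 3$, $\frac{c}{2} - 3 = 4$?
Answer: $- \frac{342}{4165} \approx -0.082113$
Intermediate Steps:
$c = 14$ ($c = 6 + 2 \cdot 4 = 6 + 8 = 14$)
$J{\left(U \right)} = 0$
$r{\left(x,t \right)} = -3$ ($r{\left(x,t \right)} = 0 t - 3 = 0 - 3 = -3$)
$H{\left(p,N \right)} = -6 + N + \frac{N}{p}$ ($H{\left(p,N \right)} = -5 + \left(N + \left(\frac{N}{p} + \frac{2}{-2}\right)\right) = -5 + \left(N + \left(\frac{N}{p} + 2 \left(- \frac{1}{2}\right)\right)\right) = -5 + \left(N + \left(\frac{N}{p} - 1\right)\right) = -5 + \left(N + \left(-1 + \frac{N}{p}\right)\right) = -5 + \left(-1 + N + \frac{N}{p}\right) = -6 + N + \frac{N}{p}$)
$\frac{r{\left(-1,c \right)} \left(42 + H{\left(-7,-4 \right)}\right)}{1190} = \frac{\left(-3\right) \left(42 - \left(10 - \frac{4}{7}\right)\right)}{1190} = - 3 \left(42 - \frac{66}{7}\right) \frac{1}{1190} = \left(-3\right) \frac{228}{7} \cdot \frac{1}{1190} = \left(- \frac{684}{7}\right) \frac{1}{1190} = - \frac{342}{4165}$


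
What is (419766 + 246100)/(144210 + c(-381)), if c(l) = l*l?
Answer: 665866/289371 ≈ 2.3011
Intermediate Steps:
c(l) = l²
(419766 + 246100)/(144210 + c(-381)) = (419766 + 246100)/(144210 + (-381)²) = 665866/(144210 + 145161) = 665866/289371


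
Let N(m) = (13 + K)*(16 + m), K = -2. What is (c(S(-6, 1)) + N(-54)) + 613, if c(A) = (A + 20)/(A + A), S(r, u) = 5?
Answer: 395/2 ≈ 197.50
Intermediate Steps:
c(A) = (20 + A)/(2*A) (c(A) = (20 + A)/((2*A)) = (20 + A)*(1/(2*A)) = (20 + A)/(2*A))
N(m) = 176 + 11*m (N(m) = (13 - 2)*(16 + m) = 11*(16 + m) = 176 + 11*m)
(c(S(-6, 1)) + N(-54)) + 613 = ((½)*(20 + 5)/5 + (176 + 11*(-54))) + 613 = ((½)*(⅕)*25 + (176 - 594)) + 613 = (5/2 - 418) + 613 = -831/2 + 613 = 395/2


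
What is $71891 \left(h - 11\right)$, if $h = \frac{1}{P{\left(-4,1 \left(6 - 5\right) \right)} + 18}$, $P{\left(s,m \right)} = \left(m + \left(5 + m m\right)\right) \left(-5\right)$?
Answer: $- \frac{13515508}{17} \approx -7.9503 \cdot 10^{5}$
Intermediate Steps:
$P{\left(s,m \right)} = -25 - 5 m - 5 m^{2}$ ($P{\left(s,m \right)} = \left(m + \left(5 + m^{2}\right)\right) \left(-5\right) = \left(5 + m + m^{2}\right) \left(-5\right) = -25 - 5 m - 5 m^{2}$)
$h = - \frac{1}{17}$ ($h = \frac{1}{\left(-25 - 5 \cdot 1 \left(6 - 5\right) - 5 \left(1 \left(6 - 5\right)\right)^{2}\right) + 18} = \frac{1}{\left(-25 - 5 \cdot 1 \cdot 1 - 5 \left(1 \cdot 1\right)^{2}\right) + 18} = \frac{1}{\left(-25 - 5 - 5 \cdot 1^{2}\right) + 18} = \frac{1}{\left(-25 - 5 - 5\right) + 18} = \frac{1}{-35 + 18} = \frac{1}{-17} = - \frac{1}{17} \approx -0.058824$)
$71891 \left(h - 11\right) = 71891 \left(- \frac{1}{17} - 11\right) = 71891 \left(- \frac{188}{17}\right) = - \frac{13515508}{17}$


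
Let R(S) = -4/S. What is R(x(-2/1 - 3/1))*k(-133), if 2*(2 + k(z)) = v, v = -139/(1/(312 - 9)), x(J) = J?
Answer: -84242/5 ≈ -16848.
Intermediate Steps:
v = -42117 (v = -139/(1/303) = -139/1/303 = -139*303 = -42117)
k(z) = -42121/2 (k(z) = -2 + (1/2)*(-42117) = -2 - 42117/2 = -42121/2)
R(x(-2/1 - 3/1))*k(-133) = -4/(-2/1 - 3/1)*(-42121/2) = -4/(-2*1 - 3*1)*(-42121/2) = -4/(-2 - 3)*(-42121/2) = -4/(-5)*(-42121/2) = -4*(-1/5)*(-42121/2) = (4/5)*(-42121/2) = -84242/5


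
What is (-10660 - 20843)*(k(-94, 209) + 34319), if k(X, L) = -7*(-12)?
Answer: -1083797709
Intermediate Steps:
k(X, L) = 84
(-10660 - 20843)*(k(-94, 209) + 34319) = (-10660 - 20843)*(84 + 34319) = -31503*34403 = -1083797709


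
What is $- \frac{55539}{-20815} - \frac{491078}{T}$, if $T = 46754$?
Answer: $- \frac{3812559082}{486592255} \approx -7.8352$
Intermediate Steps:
$- \frac{55539}{-20815} - \frac{491078}{T} = - \frac{55539}{-20815} - \frac{491078}{46754} = \left(-55539\right) \left(- \frac{1}{20815}\right) - \frac{245539}{23377} = \frac{55539}{20815} - \frac{245539}{23377} = - \frac{3812559082}{486592255}$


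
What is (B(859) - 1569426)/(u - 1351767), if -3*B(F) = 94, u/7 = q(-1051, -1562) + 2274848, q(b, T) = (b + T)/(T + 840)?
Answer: -3399444584/31563372927 ≈ -0.10770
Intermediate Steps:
q(b, T) = (T + b)/(840 + T)
u = 11497100083/722 (u = 7*((-1562 - 1051)/(840 - 1562) + 2274848) = 7*(-2613/(-722) + 2274848) = 7*(-1/722*(-2613) + 2274848) = 7*(2613/722 + 2274848) = 7*(1642442869/722) = 11497100083/722 ≈ 1.5924e+7)
B(F) = -94/3 (B(F) = -1/3*94 = -94/3)
(B(859) - 1569426)/(u - 1351767) = (-94/3 - 1569426)/(11497100083/722 - 1351767) = -4708372/(3*10521124309/722) = -4708372/3*722/10521124309 = -3399444584/31563372927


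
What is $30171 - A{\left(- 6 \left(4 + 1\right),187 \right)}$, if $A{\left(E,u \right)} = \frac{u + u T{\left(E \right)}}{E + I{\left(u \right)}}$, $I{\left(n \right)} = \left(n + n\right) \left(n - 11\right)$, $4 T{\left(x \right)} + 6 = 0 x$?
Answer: $\frac{3970141735}{131588} \approx 30171.0$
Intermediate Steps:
$T{\left(x \right)} = - \frac{3}{2}$ ($T{\left(x \right)} = - \frac{3}{2} + \frac{0 x}{4} = - \frac{3}{2} + \frac{1}{4} \cdot 0 = - \frac{3}{2} + 0 = - \frac{3}{2}$)
$I{\left(n \right)} = 2 n \left(-11 + n\right)$
$A{\left(E,u \right)} = - \frac{u}{2 \left(E + 2 u \left(-11 + u\right)\right)}$ ($A{\left(E,u \right)} = \frac{u + u \left(- \frac{3}{2}\right)}{E + 2 u \left(-11 + u\right)} = \frac{u - \frac{3 u}{2}}{E + 2 u \left(-11 + u\right)} = \frac{\left(- \frac{1}{2}\right) u}{E + 2 u \left(-11 + u\right)} = - \frac{u}{2 \left(E + 2 u \left(-11 + u\right)\right)}$)
$30171 - A{\left(- 6 \left(4 + 1\right),187 \right)} = 30171 - \left(-1\right) 187 \frac{1}{2 \left(- 6 \left(4 + 1\right)\right) + 4 \cdot 187 \left(-11 + 187\right)} = 30171 - \left(-1\right) 187 \frac{1}{2 \left(\left(-6\right) 5\right) + 4 \cdot 187 \cdot 176} = 30171 - \left(-1\right) 187 \frac{1}{2 \left(-30\right) + 131648} = 30171 - \left(-1\right) 187 \frac{1}{-60 + 131648} = 30171 - \left(-1\right) 187 \cdot \frac{1}{131588} = 30171 - - \frac{187}{131588} = 30171 + \frac{187}{131588} = \frac{3970141735}{131588}$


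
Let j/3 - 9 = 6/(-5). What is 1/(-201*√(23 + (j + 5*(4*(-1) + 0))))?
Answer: -√165/13266 ≈ -0.00096828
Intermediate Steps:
j = 117/5 (j = 27 + 3*(6/(-5)) = 27 + 3*(6*(-⅕)) = 27 + 3*(-6/5) = 27 - 18/5 = 117/5 ≈ 23.400)
1/(-201*√(23 + (j + 5*(4*(-1) + 0)))) = 1/(-201*√(23 + (117/5 + 5*(4*(-1) + 0)))) = 1/(-201*√(23 + (117/5 + 5*(-4 + 0)))) = 1/(-201*√(23 + (117/5 + 5*(-4)))) = 1/(-201*√(23 + (117/5 - 20))) = 1/(-201*√(23 + 17/5)) = 1/(-402*√165/5) = -√165/13266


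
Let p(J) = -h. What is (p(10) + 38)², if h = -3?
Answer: 1681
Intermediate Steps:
p(J) = 3 (p(J) = -1*(-3) = 3)
(p(10) + 38)² = (3 + 38)² = 41² = 1681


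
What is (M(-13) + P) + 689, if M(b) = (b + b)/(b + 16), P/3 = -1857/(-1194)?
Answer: 817889/1194 ≈ 685.00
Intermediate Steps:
P = 1857/398 (P = 3*(-1857/(-1194)) = 3*(-1857*(-1/1194)) = 3*(619/398) = 1857/398 ≈ 4.6658)
M(b) = 2*b/(16 + b) (M(b) = (2*b)/(16 + b) = 2*b/(16 + b))
(M(-13) + P) + 689 = (2*(-13)/(16 - 13) + 1857/398) + 689 = (2*(-13)/3 + 1857/398) + 689 = (2*(-13)*(⅓) + 1857/398) + 689 = (-26/3 + 1857/398) + 689 = -4777/1194 + 689 = 817889/1194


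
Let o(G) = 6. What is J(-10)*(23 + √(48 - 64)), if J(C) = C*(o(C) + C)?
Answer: 920 + 160*I ≈ 920.0 + 160.0*I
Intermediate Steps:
J(C) = C*(6 + C)
J(-10)*(23 + √(48 - 64)) = (-10*(6 - 10))*(23 + √(48 - 64)) = (-10*(-4))*(23 + √(-16)) = 40*(23 + 4*I) = 920 + 160*I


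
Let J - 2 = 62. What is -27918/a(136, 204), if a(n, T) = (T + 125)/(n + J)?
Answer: -118800/7 ≈ -16971.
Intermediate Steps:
J = 64 (J = 2 + 62 = 64)
a(n, T) = (125 + T)/(64 + n) (a(n, T) = (T + 125)/(n + 64) = (125 + T)/(64 + n))
-27918/a(136, 204) = -27918*(64 + 136)/(125 + 204) = -27918/(329/200) = -27918/((1/200)*329) = -27918/329/200 = -27918*200/329 = -118800/7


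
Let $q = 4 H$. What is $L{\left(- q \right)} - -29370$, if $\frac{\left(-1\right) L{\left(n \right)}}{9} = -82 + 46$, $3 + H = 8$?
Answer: $29694$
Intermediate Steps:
$H = 5$ ($H = -3 + 8 = 5$)
$q = 20$ ($q = 4 \cdot 5 = 20$)
$L{\left(n \right)} = 324$ ($L{\left(n \right)} = - 9 \left(-82 + 46\right) = \left(-9\right) \left(-36\right) = 324$)
$L{\left(- q \right)} - -29370 = 324 - -29370 = 324 + 29370 = 29694$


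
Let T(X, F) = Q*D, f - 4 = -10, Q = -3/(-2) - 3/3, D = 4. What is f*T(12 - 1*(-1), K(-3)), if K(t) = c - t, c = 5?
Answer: -12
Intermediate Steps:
Q = 1/2 (Q = -3*(-1/2) - 3*1/3 = 3/2 - 1 = 1/2 ≈ 0.50000)
f = -6 (f = 4 - 10 = -6)
K(t) = 5 - t
T(X, F) = 2 (T(X, F) = (1/2)*4 = 2)
f*T(12 - 1*(-1), K(-3)) = -6*2 = -12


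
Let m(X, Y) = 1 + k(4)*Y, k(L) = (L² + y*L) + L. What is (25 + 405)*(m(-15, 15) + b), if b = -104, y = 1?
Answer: 110510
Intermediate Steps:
k(L) = L² + 2*L (k(L) = (L² + 1*L) + L = (L² + L) + L = (L + L²) + L = L² + 2*L)
m(X, Y) = 1 + 24*Y (m(X, Y) = 1 + (4*(2 + 4))*Y = 1 + (4*6)*Y = 1 + 24*Y)
(25 + 405)*(m(-15, 15) + b) = (25 + 405)*((1 + 24*15) - 104) = 430*((1 + 360) - 104) = 430*(361 - 104) = 430*257 = 110510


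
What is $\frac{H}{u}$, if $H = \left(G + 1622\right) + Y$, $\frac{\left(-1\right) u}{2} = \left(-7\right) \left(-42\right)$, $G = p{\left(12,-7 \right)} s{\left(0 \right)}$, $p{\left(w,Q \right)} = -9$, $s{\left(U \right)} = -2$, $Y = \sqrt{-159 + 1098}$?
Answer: $- \frac{410}{147} - \frac{\sqrt{939}}{588} \approx -2.8412$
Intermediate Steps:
$Y = \sqrt{939} \approx 30.643$
$G = 18$ ($G = \left(-9\right) \left(-2\right) = 18$)
$u = -588$ ($u = - 2 \left(\left(-7\right) \left(-42\right)\right) = \left(-2\right) 294 = -588$)
$H = 1640 + \sqrt{939}$ ($H = \left(18 + 1622\right) + \sqrt{939} = 1640 + \sqrt{939} \approx 1670.6$)
$\frac{H}{u} = \frac{1640 + \sqrt{939}}{-588} = \left(1640 + \sqrt{939}\right) \left(- \frac{1}{588}\right) = - \frac{410}{147} - \frac{\sqrt{939}}{588}$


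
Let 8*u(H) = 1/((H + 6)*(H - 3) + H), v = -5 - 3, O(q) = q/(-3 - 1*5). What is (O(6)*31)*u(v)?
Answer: -93/448 ≈ -0.20759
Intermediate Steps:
O(q) = -q/8 (O(q) = q/(-3 - 5) = q/(-8) = q*(-⅛) = -q/8)
v = -8
u(H) = 1/(8*(H + (-3 + H)*(6 + H))) (u(H) = 1/(8*((H + 6)*(H - 3) + H)) = 1/(8*((6 + H)*(-3 + H) + H)) = 1/(8*((-3 + H)*(6 + H) + H)) = 1/(8*(H + (-3 + H)*(6 + H))))
(O(6)*31)*u(v) = (-⅛*6*31)*(1/(8*(-18 + (-8)² + 4*(-8)))) = (-¾*31)*(1/(8*(-18 + 64 - 32))) = -93/(32*14) = -93/4*1/112 = -93/448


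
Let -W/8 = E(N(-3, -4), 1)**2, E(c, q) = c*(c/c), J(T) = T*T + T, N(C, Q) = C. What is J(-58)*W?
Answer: -238032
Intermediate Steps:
J(T) = T + T**2 (J(T) = T**2 + T = T + T**2)
E(c, q) = c (E(c, q) = c*1 = c)
W = -72 (W = -8*(-3)**2 = -8*9 = -72)
J(-58)*W = -58*(1 - 58)*(-72) = -58*(-57)*(-72) = 3306*(-72) = -238032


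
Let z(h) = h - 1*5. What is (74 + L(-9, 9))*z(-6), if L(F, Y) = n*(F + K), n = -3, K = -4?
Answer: -1243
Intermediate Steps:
z(h) = -5 + h (z(h) = h - 5 = -5 + h)
L(F, Y) = 12 - 3*F (L(F, Y) = -3*(F - 4) = -3*(-4 + F) = 12 - 3*F)
(74 + L(-9, 9))*z(-6) = (74 + (12 - 3*(-9)))*(-5 - 6) = (74 + (12 + 27))*(-11) = (74 + 39)*(-11) = 113*(-11) = -1243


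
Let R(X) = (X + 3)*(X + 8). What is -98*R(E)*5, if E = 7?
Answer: -73500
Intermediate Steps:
R(X) = (3 + X)*(8 + X)
-98*R(E)*5 = -98*(24 + 7² + 11*7)*5 = -98*(24 + 49 + 77)*5 = -98*150*5 = -14700*5 = -73500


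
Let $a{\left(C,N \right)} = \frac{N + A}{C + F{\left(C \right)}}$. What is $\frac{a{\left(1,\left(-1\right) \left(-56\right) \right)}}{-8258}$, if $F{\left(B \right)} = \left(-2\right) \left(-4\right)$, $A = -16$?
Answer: $- \frac{20}{37161} \approx -0.0005382$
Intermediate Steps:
$F{\left(B \right)} = 8$
$a{\left(C,N \right)} = \frac{-16 + N}{8 + C}$ ($a{\left(C,N \right)} = \frac{N - 16}{C + 8} = \frac{-16 + N}{8 + C}$)
$\frac{a{\left(1,\left(-1\right) \left(-56\right) \right)}}{-8258} = \frac{\frac{1}{8 + 1} \left(-16 - -56\right)}{-8258} = \frac{-16 + 56}{9} \left(- \frac{1}{8258}\right) = \frac{1}{9} \cdot 40 \left(- \frac{1}{8258}\right) = \frac{40}{9} \left(- \frac{1}{8258}\right) = - \frac{20}{37161}$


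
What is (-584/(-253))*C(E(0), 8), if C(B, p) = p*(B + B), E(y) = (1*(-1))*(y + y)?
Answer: 0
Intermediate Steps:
E(y) = -2*y
C(B, p) = 2*B*p (C(B, p) = p*(2*B) = 2*B*p)
(-584/(-253))*C(E(0), 8) = (-584/(-253))*(2*(-2*0)*8) = (-584*(-1/253))*(2*0*8) = (584/253)*0 = 0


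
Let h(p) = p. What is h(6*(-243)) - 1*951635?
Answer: -953093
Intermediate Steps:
h(6*(-243)) - 1*951635 = 6*(-243) - 1*951635 = -1458 - 951635 = -953093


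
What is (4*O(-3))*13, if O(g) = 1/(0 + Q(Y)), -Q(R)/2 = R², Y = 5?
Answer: -26/25 ≈ -1.0400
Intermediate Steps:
Q(R) = -2*R²
O(g) = -1/50 (O(g) = 1/(0 - 2*5²) = 1/(0 - 2*25) = 1/(0 - 50) = 1/(-50) = -1/50)
(4*O(-3))*13 = (4*(-1/50))*13 = -2/25*13 = -26/25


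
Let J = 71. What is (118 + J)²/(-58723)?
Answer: -5103/8389 ≈ -0.60830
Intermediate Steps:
(118 + J)²/(-58723) = (118 + 71)²/(-58723) = 189²*(-1/58723) = 35721*(-1/58723) = -5103/8389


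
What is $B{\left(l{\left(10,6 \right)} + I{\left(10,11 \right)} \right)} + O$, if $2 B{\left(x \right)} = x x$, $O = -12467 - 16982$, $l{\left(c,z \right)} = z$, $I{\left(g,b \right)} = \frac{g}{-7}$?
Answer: $- \frac{1442489}{49} \approx -29439.0$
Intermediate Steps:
$I{\left(g,b \right)} = - \frac{g}{7}$ ($I{\left(g,b \right)} = g \left(- \frac{1}{7}\right) = - \frac{g}{7}$)
$O = -29449$ ($O = -12467 - 16982 = -29449$)
$B{\left(x \right)} = \frac{x^{2}}{2}$ ($B{\left(x \right)} = \frac{x x}{2} = \frac{x^{2}}{2}$)
$B{\left(l{\left(10,6 \right)} + I{\left(10,11 \right)} \right)} + O = \frac{\left(6 - \frac{10}{7}\right)^{2}}{2} - 29449 = \frac{\left(\frac{32}{7}\right)^{2}}{2} - 29449 = \frac{1}{2} \cdot \frac{1024}{49} - 29449 = \frac{512}{49} - 29449 = - \frac{1442489}{49}$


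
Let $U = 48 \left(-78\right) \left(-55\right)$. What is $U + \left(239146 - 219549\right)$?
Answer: $225517$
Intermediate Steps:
$U = 205920$ ($U = \left(-3744\right) \left(-55\right) = 205920$)
$U + \left(239146 - 219549\right) = 205920 + \left(239146 - 219549\right) = 205920 + 19597 = 225517$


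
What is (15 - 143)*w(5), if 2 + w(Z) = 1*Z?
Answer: -384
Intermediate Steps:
w(Z) = -2 + Z (w(Z) = -2 + 1*Z = -2 + Z)
(15 - 143)*w(5) = (15 - 143)*(-2 + 5) = -128*3 = -384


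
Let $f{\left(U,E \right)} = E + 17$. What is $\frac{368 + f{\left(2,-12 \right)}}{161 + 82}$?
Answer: $\frac{373}{243} \approx 1.535$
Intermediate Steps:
$f{\left(U,E \right)} = 17 + E$
$\frac{368 + f{\left(2,-12 \right)}}{161 + 82} = \frac{368 + \left(17 - 12\right)}{161 + 82} = \frac{368 + 5}{243} = 373 \cdot \frac{1}{243} = \frac{373}{243}$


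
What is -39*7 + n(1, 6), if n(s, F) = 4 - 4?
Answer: -273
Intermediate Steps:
n(s, F) = 0
-39*7 + n(1, 6) = -39*7 + 0 = -273 + 0 = -273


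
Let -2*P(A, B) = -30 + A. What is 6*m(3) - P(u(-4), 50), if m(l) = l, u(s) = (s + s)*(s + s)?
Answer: 35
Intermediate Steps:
u(s) = 4*s² (u(s) = (2*s)*(2*s) = 4*s²)
P(A, B) = 15 - A/2 (P(A, B) = -(-30 + A)/2 = 15 - A/2)
6*m(3) - P(u(-4), 50) = 6*3 - (15 - 2*(-4)²) = 18 - (15 - 2*16) = 18 - (15 - ½*64) = 18 - (15 - 32) = 18 - 1*(-17) = 18 + 17 = 35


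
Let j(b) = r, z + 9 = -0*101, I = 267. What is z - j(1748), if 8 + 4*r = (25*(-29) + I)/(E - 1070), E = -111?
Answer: -16763/2362 ≈ -7.0970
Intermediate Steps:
z = -9 (z = -9 - 0*101 = -9 - 269*0 = -9 + 0 = -9)
r = -4495/2362 (r = -2 + ((25*(-29) + 267)/(-111 - 1070))/4 = -2 + ((-725 + 267)/(-1181))/4 = -2 + (-458*(-1/1181))/4 = -2 + (¼)*(458/1181) = -2 + 229/2362 = -4495/2362 ≈ -1.9030)
j(b) = -4495/2362
z - j(1748) = -9 - 1*(-4495/2362) = -9 + 4495/2362 = -16763/2362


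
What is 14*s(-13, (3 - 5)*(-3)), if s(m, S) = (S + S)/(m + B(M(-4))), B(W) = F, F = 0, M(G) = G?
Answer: -168/13 ≈ -12.923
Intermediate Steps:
B(W) = 0
s(m, S) = 2*S/m (s(m, S) = (S + S)/(m + 0) = (2*S)/m = 2*S/m)
14*s(-13, (3 - 5)*(-3)) = 14*(2*((3 - 5)*(-3))/(-13)) = 14*(2*(-2*(-3))*(-1/13)) = 14*(2*6*(-1/13)) = 14*(-12/13) = -168/13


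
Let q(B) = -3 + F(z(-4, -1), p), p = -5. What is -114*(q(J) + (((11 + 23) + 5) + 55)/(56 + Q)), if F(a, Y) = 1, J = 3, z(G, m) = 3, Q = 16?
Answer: 475/6 ≈ 79.167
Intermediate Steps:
q(B) = -2 (q(B) = -3 + 1 = -2)
-114*(q(J) + (((11 + 23) + 5) + 55)/(56 + Q)) = -114*(-2 + (((11 + 23) + 5) + 55)/(56 + 16)) = -114*(-2 + ((34 + 5) + 55)/72) = -114*(-2 + (39 + 55)*(1/72)) = -114*(-2 + 94*(1/72)) = -114*(-2 + 47/36) = -114*(-25/36) = 475/6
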